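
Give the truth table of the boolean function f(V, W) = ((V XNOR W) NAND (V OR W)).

V | W | Output
--------------
0 | 0 | 1
0 | 1 | 1
1 | 0 | 1
1 | 1 | 0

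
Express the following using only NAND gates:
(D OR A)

((D NAND D) NAND (A NAND A))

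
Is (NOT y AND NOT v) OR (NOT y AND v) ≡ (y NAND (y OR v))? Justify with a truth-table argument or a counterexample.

Yes, they are equivalent — the two output columns agree on all 4 assignments:
y | v | Expression 1 | Expression 2
-----------------------------------
0 | 0 | 1 | 1
0 | 1 | 1 | 1
1 | 0 | 0 | 0
1 | 1 | 0 | 0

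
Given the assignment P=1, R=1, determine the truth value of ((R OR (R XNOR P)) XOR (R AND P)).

Substituting: ((1 OR (1 XNOR 1)) XOR (1 AND 1))
= 0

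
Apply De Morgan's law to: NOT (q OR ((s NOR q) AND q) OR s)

NOT q AND NOT ((s NOR q) AND q) AND NOT s
De Morgan's: NOT(OR of terms) = AND of negations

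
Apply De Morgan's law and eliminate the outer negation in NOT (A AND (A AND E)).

NOT A OR NOT (A AND E)
De Morgan's: NOT(AND of terms) = OR of negations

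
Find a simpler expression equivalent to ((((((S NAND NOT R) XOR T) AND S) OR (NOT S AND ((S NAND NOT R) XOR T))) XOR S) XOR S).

By XOR self-cancellation ((E XOR v) XOR v = E) then distribution ((E AND v) OR (E AND NOT v) = E):
= ((S NAND NOT R) XOR T)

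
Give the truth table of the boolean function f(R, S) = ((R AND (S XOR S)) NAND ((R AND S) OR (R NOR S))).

R | S | Output
--------------
0 | 0 | 1
0 | 1 | 1
1 | 0 | 1
1 | 1 | 1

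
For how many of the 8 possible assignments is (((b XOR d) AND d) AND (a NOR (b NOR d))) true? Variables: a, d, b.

Satisfying assignments: (0,1,0)
Count: 1 out of 8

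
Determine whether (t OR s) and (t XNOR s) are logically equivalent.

No. Counterexample: with t=0, s=0, Expression 1 = 0 but Expression 2 = 1.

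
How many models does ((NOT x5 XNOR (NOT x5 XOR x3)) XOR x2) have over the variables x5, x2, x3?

Satisfying assignments: (0,0,0), (0,1,1), (1,0,0), (1,1,1)
Count: 4 out of 8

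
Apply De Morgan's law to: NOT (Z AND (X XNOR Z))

NOT Z OR NOT (X XNOR Z)
De Morgan's: NOT(AND of terms) = OR of negations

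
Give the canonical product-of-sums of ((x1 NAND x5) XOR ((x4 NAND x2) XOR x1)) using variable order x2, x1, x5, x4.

ΠM(0, 1, 2, 3, 6, 7, 8, 10, 13, 14) = (x2 OR x1 OR x5 OR x4) AND (x2 OR x1 OR x5 OR NOT x4) AND (x2 OR x1 OR NOT x5 OR x4) AND (x2 OR x1 OR NOT x5 OR NOT x4) AND (x2 OR NOT x1 OR NOT x5 OR x4) AND (x2 OR NOT x1 OR NOT x5 OR NOT x4) AND (NOT x2 OR x1 OR x5 OR x4) AND (NOT x2 OR x1 OR NOT x5 OR x4) AND (NOT x2 OR NOT x1 OR x5 OR NOT x4) AND (NOT x2 OR NOT x1 OR NOT x5 OR x4)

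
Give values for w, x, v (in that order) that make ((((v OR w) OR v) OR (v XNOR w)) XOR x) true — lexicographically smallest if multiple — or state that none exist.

w=0, x=0, v=0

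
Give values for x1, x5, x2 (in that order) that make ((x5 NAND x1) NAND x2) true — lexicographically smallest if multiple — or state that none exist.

x1=0, x5=0, x2=0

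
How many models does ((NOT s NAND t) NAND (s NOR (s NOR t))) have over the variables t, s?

Satisfying assignments: (0,0), (0,1), (1,0), (1,1)
Count: 4 out of 4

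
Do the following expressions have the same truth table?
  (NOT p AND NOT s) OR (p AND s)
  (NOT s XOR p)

Yes, they are equivalent — the two output columns agree on all 4 assignments:
p | s | Expression 1 | Expression 2
-----------------------------------
0 | 0 | 1 | 1
0 | 1 | 0 | 0
1 | 0 | 0 | 0
1 | 1 | 1 | 1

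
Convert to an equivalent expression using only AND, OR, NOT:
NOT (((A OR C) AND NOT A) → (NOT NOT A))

((A OR C) AND NOT A) AND NOT A
(Negated implication: NOT(A → B) = A AND NOT B)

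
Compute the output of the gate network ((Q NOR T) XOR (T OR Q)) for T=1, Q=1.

Substituting: ((1 NOR 1) XOR (1 OR 1))
= 1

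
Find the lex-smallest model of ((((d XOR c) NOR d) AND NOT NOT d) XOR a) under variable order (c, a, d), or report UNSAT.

c=0, a=1, d=0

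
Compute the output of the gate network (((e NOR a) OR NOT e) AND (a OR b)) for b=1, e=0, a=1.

Substituting: (((0 NOR 1) OR NOT 0) AND (1 OR 1))
= 1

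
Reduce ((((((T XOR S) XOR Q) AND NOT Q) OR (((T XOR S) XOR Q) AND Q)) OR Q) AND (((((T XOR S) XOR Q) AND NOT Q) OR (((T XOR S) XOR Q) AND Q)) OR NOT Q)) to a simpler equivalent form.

By distribution ((E OR v) AND (E OR NOT v) = E) then distribution ((E AND v) OR (E AND NOT v) = E):
= ((T XOR S) XOR Q)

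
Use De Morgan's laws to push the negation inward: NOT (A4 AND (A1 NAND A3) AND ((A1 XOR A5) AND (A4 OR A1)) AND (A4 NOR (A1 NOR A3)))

NOT A4 OR NOT (A1 NAND A3) OR NOT ((A1 XOR A5) AND (A4 OR A1)) OR NOT (A4 NOR (A1 NOR A3))
De Morgan's: NOT(AND of terms) = OR of negations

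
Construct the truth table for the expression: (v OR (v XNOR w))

v | w | Output
--------------
0 | 0 | 1
0 | 1 | 0
1 | 0 | 1
1 | 1 | 1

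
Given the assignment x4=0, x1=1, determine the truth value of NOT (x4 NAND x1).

Substituting: NOT (0 NAND 1)
= 0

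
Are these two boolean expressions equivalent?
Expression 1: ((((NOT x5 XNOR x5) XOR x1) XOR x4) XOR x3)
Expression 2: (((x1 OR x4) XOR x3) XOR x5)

No. Counterexample: with x1=0, x4=0, x3=0, x5=1, Expression 1 = 0 but Expression 2 = 1.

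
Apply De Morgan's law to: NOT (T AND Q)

NOT T OR NOT Q
De Morgan's: NOT(AND of terms) = OR of negations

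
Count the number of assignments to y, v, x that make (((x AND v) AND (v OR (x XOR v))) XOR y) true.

Satisfying assignments: (0,1,1), (1,0,0), (1,0,1), (1,1,0)
Count: 4 out of 8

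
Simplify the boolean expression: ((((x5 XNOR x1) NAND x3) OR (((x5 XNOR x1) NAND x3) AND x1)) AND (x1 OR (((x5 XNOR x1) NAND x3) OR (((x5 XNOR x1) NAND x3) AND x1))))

By absorption (E AND (E OR v) = E) then absorption (E OR (E AND v) = E):
= ((x5 XNOR x1) NAND x3)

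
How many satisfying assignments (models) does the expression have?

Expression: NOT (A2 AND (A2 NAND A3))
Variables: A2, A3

Satisfying assignments: (0,0), (0,1), (1,1)
Count: 3 out of 4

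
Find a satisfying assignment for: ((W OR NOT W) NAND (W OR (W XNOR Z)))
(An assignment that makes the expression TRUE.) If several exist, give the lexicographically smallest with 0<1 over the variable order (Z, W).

Z=1, W=0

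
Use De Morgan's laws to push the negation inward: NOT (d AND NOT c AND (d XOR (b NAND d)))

NOT d OR c OR NOT (d XOR (b NAND d))
De Morgan's: NOT(AND of terms) = OR of negations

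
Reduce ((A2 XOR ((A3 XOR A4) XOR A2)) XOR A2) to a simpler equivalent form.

By XOR self-cancellation ((E XOR v) XOR v = E):
= ((A3 XOR A4) XOR A2)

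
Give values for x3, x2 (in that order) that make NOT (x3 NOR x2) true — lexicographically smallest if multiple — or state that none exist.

x3=0, x2=1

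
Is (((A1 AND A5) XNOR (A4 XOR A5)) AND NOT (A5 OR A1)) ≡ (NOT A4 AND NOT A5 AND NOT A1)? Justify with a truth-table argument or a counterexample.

Yes, they are equivalent — the two output columns agree on all 8 assignments:
A4 | A5 | A1 | Expression 1 | Expression 2
------------------------------------------
0 | 0 | 0 | 1 | 1
0 | 0 | 1 | 0 | 0
0 | 1 | 0 | 0 | 0
0 | 1 | 1 | 0 | 0
1 | 0 | 0 | 0 | 0
1 | 0 | 1 | 0 | 0
1 | 1 | 0 | 0 | 0
1 | 1 | 1 | 0 | 0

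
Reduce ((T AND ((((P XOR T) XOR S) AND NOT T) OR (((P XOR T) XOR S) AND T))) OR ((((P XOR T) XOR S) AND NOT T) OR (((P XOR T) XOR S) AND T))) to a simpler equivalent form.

By absorption (E OR (E AND v) = E) then distribution ((E AND v) OR (E AND NOT v) = E):
= ((P XOR T) XOR S)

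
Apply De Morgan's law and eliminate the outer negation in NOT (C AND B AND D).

NOT C OR NOT B OR NOT D
De Morgan's: NOT(AND of terms) = OR of negations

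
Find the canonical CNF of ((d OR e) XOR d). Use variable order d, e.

(d OR e) AND (NOT d OR e) AND (NOT d OR NOT e)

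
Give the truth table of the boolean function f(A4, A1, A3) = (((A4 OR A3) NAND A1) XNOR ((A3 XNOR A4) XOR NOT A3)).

A4 | A1 | A3 | Output
---------------------
0 | 0 | 0 | 0
0 | 0 | 1 | 0
0 | 1 | 0 | 0
0 | 1 | 1 | 1
1 | 0 | 0 | 1
1 | 0 | 1 | 1
1 | 1 | 0 | 0
1 | 1 | 1 | 0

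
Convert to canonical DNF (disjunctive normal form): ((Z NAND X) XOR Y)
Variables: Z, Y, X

(NOT Z AND NOT Y AND NOT X) OR (NOT Z AND NOT Y AND X) OR (Z AND NOT Y AND NOT X) OR (Z AND Y AND X)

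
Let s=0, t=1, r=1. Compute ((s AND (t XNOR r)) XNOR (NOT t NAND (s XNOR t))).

Substituting: ((0 AND (1 XNOR 1)) XNOR (NOT 1 NAND (0 XNOR 1)))
= 0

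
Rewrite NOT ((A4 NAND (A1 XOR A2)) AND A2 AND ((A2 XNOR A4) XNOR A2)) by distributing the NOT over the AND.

NOT (A4 NAND (A1 XOR A2)) OR NOT A2 OR NOT ((A2 XNOR A4) XNOR A2)
De Morgan's: NOT(AND of terms) = OR of negations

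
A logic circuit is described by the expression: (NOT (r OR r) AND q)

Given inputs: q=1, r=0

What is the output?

Substituting: (NOT (0 OR 0) AND 1)
= 1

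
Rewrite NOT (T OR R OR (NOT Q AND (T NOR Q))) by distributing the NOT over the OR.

NOT T AND NOT R AND NOT (NOT Q AND (T NOR Q))
De Morgan's: NOT(OR of terms) = AND of negations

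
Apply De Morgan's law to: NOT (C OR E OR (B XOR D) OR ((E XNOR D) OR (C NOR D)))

NOT C AND NOT E AND NOT (B XOR D) AND NOT ((E XNOR D) OR (C NOR D))
De Morgan's: NOT(OR of terms) = AND of negations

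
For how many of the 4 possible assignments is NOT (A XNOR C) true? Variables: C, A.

Satisfying assignments: (0,1), (1,0)
Count: 2 out of 4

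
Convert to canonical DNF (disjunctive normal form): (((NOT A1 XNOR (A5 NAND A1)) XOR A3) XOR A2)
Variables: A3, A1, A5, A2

(NOT A3 AND NOT A1 AND NOT A5 AND NOT A2) OR (NOT A3 AND NOT A1 AND A5 AND NOT A2) OR (NOT A3 AND A1 AND NOT A5 AND A2) OR (NOT A3 AND A1 AND A5 AND NOT A2) OR (A3 AND NOT A1 AND NOT A5 AND A2) OR (A3 AND NOT A1 AND A5 AND A2) OR (A3 AND A1 AND NOT A5 AND NOT A2) OR (A3 AND A1 AND A5 AND A2)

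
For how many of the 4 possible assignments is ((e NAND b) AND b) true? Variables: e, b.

Satisfying assignments: (0,1)
Count: 1 out of 4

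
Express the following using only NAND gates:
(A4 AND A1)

((A4 NAND A1) NAND (A4 NAND A1))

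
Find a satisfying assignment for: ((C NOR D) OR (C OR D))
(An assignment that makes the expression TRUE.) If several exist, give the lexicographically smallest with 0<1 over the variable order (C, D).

C=0, D=0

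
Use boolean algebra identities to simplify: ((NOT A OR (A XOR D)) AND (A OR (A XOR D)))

By distribution ((E OR v) AND (E OR NOT v) = E):
= (A XOR D)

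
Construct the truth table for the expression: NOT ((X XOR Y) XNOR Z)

Y | Z | X | Output
------------------
0 | 0 | 0 | 0
0 | 0 | 1 | 1
0 | 1 | 0 | 1
0 | 1 | 1 | 0
1 | 0 | 0 | 1
1 | 0 | 1 | 0
1 | 1 | 0 | 0
1 | 1 | 1 | 1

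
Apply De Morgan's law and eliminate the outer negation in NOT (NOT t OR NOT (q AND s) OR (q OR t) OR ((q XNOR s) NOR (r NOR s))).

t AND (q AND s) AND NOT (q OR t) AND NOT ((q XNOR s) NOR (r NOR s))
De Morgan's: NOT(OR of terms) = AND of negations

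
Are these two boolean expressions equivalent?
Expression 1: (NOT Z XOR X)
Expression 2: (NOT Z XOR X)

Yes, they are equivalent — the two output columns agree on all 4 assignments:
Z | X | Expression 1 | Expression 2
-----------------------------------
0 | 0 | 1 | 1
0 | 1 | 0 | 0
1 | 0 | 0 | 0
1 | 1 | 1 | 1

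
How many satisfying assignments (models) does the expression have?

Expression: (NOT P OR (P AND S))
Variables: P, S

Satisfying assignments: (0,0), (0,1), (1,1)
Count: 3 out of 4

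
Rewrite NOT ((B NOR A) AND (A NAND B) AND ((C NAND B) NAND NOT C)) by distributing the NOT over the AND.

NOT (B NOR A) OR NOT (A NAND B) OR NOT ((C NAND B) NAND NOT C)
De Morgan's: NOT(AND of terms) = OR of negations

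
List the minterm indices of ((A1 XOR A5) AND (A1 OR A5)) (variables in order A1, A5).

Σm(1, 2) = (NOT A1 AND A5) OR (A1 AND NOT A5)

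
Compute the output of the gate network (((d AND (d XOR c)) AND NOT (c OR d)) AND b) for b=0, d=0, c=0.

Substituting: (((0 AND (0 XOR 0)) AND NOT (0 OR 0)) AND 0)
= 0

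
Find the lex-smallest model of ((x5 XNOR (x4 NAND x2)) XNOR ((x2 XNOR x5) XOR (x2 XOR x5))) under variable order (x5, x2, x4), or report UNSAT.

x5=0, x2=1, x4=1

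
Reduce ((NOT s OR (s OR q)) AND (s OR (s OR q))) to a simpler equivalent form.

By distribution ((E OR v) AND (E OR NOT v) = E):
= (s OR q)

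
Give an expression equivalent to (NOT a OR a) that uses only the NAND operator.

(((a NAND a) NAND (a NAND a)) NAND (a NAND a))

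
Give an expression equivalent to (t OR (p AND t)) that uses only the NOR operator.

((t NOR ((p NOR p) NOR (t NOR t))) NOR (t NOR ((p NOR p) NOR (t NOR t))))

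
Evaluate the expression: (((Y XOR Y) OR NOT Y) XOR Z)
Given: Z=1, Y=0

Substituting: (((0 XOR 0) OR NOT 0) XOR 1)
= 0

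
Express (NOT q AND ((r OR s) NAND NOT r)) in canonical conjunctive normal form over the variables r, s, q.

(r OR s OR NOT q) AND (r OR NOT s OR q) AND (r OR NOT s OR NOT q) AND (NOT r OR s OR NOT q) AND (NOT r OR NOT s OR NOT q)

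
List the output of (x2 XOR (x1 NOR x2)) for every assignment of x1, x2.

x1 | x2 | Output
----------------
0 | 0 | 1
0 | 1 | 1
1 | 0 | 0
1 | 1 | 1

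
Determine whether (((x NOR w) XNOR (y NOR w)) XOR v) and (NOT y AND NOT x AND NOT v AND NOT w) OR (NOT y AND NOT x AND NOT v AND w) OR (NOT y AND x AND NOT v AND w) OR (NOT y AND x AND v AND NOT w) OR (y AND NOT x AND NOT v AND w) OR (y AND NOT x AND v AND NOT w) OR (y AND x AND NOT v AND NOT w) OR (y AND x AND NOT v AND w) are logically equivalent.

Yes, they are equivalent — the two output columns agree on all 16 assignments:
y | x | v | w | Expression 1 | Expression 2
-------------------------------------------
0 | 0 | 0 | 0 | 1 | 1
0 | 0 | 0 | 1 | 1 | 1
0 | 0 | 1 | 0 | 0 | 0
0 | 0 | 1 | 1 | 0 | 0
0 | 1 | 0 | 0 | 0 | 0
0 | 1 | 0 | 1 | 1 | 1
0 | 1 | 1 | 0 | 1 | 1
0 | 1 | 1 | 1 | 0 | 0
1 | 0 | 0 | 0 | 0 | 0
1 | 0 | 0 | 1 | 1 | 1
1 | 0 | 1 | 0 | 1 | 1
1 | 0 | 1 | 1 | 0 | 0
1 | 1 | 0 | 0 | 1 | 1
1 | 1 | 0 | 1 | 1 | 1
1 | 1 | 1 | 0 | 0 | 0
1 | 1 | 1 | 1 | 0 | 0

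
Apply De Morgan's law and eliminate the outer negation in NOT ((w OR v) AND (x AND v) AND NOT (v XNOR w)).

NOT (w OR v) OR NOT (x AND v) OR (v XNOR w)
De Morgan's: NOT(AND of terms) = OR of negations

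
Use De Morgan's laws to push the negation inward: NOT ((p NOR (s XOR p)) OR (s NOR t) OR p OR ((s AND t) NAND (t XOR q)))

NOT (p NOR (s XOR p)) AND NOT (s NOR t) AND NOT p AND NOT ((s AND t) NAND (t XOR q))
De Morgan's: NOT(OR of terms) = AND of negations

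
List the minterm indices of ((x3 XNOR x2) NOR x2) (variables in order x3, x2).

Σm(2) = (x3 AND NOT x2)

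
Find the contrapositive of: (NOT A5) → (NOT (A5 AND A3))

Contrapositive: (A5 AND A3) → A5
Note: A statement and its contrapositive are logically equivalent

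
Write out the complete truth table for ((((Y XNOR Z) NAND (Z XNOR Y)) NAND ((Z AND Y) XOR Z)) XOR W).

W | Z | Y | Output
------------------
0 | 0 | 0 | 1
0 | 0 | 1 | 1
0 | 1 | 0 | 0
0 | 1 | 1 | 1
1 | 0 | 0 | 0
1 | 0 | 1 | 0
1 | 1 | 0 | 1
1 | 1 | 1 | 0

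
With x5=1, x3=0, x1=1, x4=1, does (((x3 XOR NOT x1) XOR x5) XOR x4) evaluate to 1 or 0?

Substituting: (((0 XOR NOT 1) XOR 1) XOR 1)
= 0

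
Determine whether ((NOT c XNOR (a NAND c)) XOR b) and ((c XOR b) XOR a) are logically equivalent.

No. Counterexample: with b=0, c=0, a=0, Expression 1 = 1 but Expression 2 = 0.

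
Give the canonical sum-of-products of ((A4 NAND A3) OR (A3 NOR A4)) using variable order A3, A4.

Σm(0, 1, 2) = (NOT A3 AND NOT A4) OR (NOT A3 AND A4) OR (A3 AND NOT A4)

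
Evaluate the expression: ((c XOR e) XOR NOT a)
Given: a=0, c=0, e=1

Substituting: ((0 XOR 1) XOR NOT 0)
= 0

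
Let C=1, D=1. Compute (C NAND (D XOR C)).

Substituting: (1 NAND (1 XOR 1))
= 1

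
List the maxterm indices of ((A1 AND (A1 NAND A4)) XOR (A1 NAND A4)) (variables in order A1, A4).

ΠM(2, 3) = (NOT A1 OR A4) AND (NOT A1 OR NOT A4)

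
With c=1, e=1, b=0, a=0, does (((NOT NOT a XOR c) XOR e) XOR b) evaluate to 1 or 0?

Substituting: (((NOT NOT 0 XOR 1) XOR 1) XOR 0)
= 0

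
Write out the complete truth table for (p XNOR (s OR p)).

p | s | Output
--------------
0 | 0 | 1
0 | 1 | 0
1 | 0 | 1
1 | 1 | 1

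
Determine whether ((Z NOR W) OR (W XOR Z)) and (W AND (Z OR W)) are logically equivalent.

No. Counterexample: with Z=0, W=0, Expression 1 = 1 but Expression 2 = 0.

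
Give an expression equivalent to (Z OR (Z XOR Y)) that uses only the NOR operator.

((Z NOR ((((Z NOR Y) NOR (Z NOR Y)) NOR ((Z NOR Y) NOR (Z NOR Y))) NOR ((((Z NOR Z) NOR (Y NOR Y)) NOR ((Z NOR Z) NOR (Y NOR Y))) NOR (((Z NOR Z) NOR (Y NOR Y)) NOR ((Z NOR Z) NOR (Y NOR Y)))))) NOR (Z NOR ((((Z NOR Y) NOR (Z NOR Y)) NOR ((Z NOR Y) NOR (Z NOR Y))) NOR ((((Z NOR Z) NOR (Y NOR Y)) NOR ((Z NOR Z) NOR (Y NOR Y))) NOR (((Z NOR Z) NOR (Y NOR Y)) NOR ((Z NOR Z) NOR (Y NOR Y)))))))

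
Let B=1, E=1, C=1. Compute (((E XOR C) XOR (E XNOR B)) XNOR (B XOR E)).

Substituting: (((1 XOR 1) XOR (1 XNOR 1)) XNOR (1 XOR 1))
= 0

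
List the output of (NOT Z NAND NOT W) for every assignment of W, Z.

W | Z | Output
--------------
0 | 0 | 0
0 | 1 | 1
1 | 0 | 1
1 | 1 | 1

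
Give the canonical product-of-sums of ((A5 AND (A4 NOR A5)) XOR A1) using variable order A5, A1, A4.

ΠM(0, 1, 4, 5) = (A5 OR A1 OR A4) AND (A5 OR A1 OR NOT A4) AND (NOT A5 OR A1 OR A4) AND (NOT A5 OR A1 OR NOT A4)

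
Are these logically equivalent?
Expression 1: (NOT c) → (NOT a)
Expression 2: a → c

Yes, Contrapositive is always equivalent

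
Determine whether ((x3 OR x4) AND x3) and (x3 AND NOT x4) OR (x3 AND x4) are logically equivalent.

Yes, they are equivalent — the two output columns agree on all 4 assignments:
x3 | x4 | Expression 1 | Expression 2
-------------------------------------
0 | 0 | 0 | 0
0 | 1 | 0 | 0
1 | 0 | 1 | 1
1 | 1 | 1 | 1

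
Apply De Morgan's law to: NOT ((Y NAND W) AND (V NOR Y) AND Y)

NOT (Y NAND W) OR NOT (V NOR Y) OR NOT Y
De Morgan's: NOT(AND of terms) = OR of negations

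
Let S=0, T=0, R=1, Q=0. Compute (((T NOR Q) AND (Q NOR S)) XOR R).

Substituting: (((0 NOR 0) AND (0 NOR 0)) XOR 1)
= 0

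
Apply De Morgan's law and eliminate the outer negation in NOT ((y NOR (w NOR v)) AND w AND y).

NOT (y NOR (w NOR v)) OR NOT w OR NOT y
De Morgan's: NOT(AND of terms) = OR of negations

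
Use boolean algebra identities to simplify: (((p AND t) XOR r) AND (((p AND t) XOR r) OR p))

By absorption (E AND (E OR v) = E):
= ((p AND t) XOR r)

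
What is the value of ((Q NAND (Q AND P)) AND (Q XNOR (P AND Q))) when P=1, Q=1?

Substituting: ((1 NAND (1 AND 1)) AND (1 XNOR (1 AND 1)))
= 0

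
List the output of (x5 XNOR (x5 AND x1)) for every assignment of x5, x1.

x5 | x1 | Output
----------------
0 | 0 | 1
0 | 1 | 1
1 | 0 | 0
1 | 1 | 1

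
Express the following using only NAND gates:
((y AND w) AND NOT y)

((((y NAND w) NAND (y NAND w)) NAND (y NAND y)) NAND (((y NAND w) NAND (y NAND w)) NAND (y NAND y)))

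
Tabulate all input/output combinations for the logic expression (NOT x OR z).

z | x | Output
--------------
0 | 0 | 1
0 | 1 | 0
1 | 0 | 1
1 | 1 | 1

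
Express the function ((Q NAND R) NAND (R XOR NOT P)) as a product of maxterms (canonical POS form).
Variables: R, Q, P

ΠM(0, 2, 5) = (R OR Q OR P) AND (R OR NOT Q OR P) AND (NOT R OR Q OR NOT P)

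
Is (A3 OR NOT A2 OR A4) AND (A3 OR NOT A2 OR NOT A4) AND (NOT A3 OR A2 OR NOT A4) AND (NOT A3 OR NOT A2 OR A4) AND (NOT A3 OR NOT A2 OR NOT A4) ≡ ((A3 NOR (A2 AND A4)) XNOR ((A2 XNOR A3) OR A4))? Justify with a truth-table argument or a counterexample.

Yes, they are equivalent — the two output columns agree on all 8 assignments:
A3 | A2 | A4 | Expression 1 | Expression 2
------------------------------------------
0 | 0 | 0 | 1 | 1
0 | 0 | 1 | 1 | 1
0 | 1 | 0 | 0 | 0
0 | 1 | 1 | 0 | 0
1 | 0 | 0 | 1 | 1
1 | 0 | 1 | 0 | 0
1 | 1 | 0 | 0 | 0
1 | 1 | 1 | 0 | 0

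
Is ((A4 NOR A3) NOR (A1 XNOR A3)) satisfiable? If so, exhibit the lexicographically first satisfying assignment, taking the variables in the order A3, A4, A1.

A3=0, A4=1, A1=1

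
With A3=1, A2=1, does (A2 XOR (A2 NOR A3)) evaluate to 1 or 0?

Substituting: (1 XOR (1 NOR 1))
= 1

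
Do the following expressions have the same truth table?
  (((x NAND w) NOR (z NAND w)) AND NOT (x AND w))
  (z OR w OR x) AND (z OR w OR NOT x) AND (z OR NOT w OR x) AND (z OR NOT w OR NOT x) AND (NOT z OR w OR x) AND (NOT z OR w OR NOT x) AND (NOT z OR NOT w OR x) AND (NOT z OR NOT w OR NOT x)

Yes, they are equivalent — the two output columns agree on all 8 assignments:
z | w | x | Expression 1 | Expression 2
---------------------------------------
0 | 0 | 0 | 0 | 0
0 | 0 | 1 | 0 | 0
0 | 1 | 0 | 0 | 0
0 | 1 | 1 | 0 | 0
1 | 0 | 0 | 0 | 0
1 | 0 | 1 | 0 | 0
1 | 1 | 0 | 0 | 0
1 | 1 | 1 | 0 | 0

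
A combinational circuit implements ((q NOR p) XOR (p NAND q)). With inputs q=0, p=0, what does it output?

Substituting: ((0 NOR 0) XOR (0 NAND 0))
= 0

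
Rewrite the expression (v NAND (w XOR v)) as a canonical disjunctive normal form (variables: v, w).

(NOT v AND NOT w) OR (NOT v AND w) OR (v AND w)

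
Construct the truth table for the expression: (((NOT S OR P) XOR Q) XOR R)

S | Q | P | R | Output
----------------------
0 | 0 | 0 | 0 | 1
0 | 0 | 0 | 1 | 0
0 | 0 | 1 | 0 | 1
0 | 0 | 1 | 1 | 0
0 | 1 | 0 | 0 | 0
0 | 1 | 0 | 1 | 1
0 | 1 | 1 | 0 | 0
0 | 1 | 1 | 1 | 1
1 | 0 | 0 | 0 | 0
1 | 0 | 0 | 1 | 1
1 | 0 | 1 | 0 | 1
1 | 0 | 1 | 1 | 0
1 | 1 | 0 | 0 | 1
1 | 1 | 0 | 1 | 0
1 | 1 | 1 | 0 | 0
1 | 1 | 1 | 1 | 1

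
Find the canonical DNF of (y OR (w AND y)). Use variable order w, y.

(NOT w AND y) OR (w AND y)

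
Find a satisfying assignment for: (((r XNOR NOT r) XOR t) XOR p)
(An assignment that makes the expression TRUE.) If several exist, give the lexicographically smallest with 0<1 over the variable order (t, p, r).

t=0, p=1, r=0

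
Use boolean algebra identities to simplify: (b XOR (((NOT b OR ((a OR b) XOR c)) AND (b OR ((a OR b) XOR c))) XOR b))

By XOR self-cancellation ((E XOR v) XOR v = E) then distribution ((E OR v) AND (E OR NOT v) = E):
= ((a OR b) XOR c)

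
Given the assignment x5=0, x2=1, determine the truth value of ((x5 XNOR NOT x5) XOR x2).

Substituting: ((0 XNOR NOT 0) XOR 1)
= 1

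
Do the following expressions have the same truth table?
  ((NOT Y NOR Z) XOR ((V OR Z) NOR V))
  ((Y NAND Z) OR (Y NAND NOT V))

No. Counterexample: with V=0, Z=0, Y=1, Expression 1 = 0 but Expression 2 = 1.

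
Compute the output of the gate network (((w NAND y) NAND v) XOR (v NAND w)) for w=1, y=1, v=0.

Substituting: (((1 NAND 1) NAND 0) XOR (0 NAND 1))
= 0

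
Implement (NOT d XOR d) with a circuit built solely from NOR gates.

(((((d NOR d) NOR d) NOR ((d NOR d) NOR d)) NOR (((d NOR d) NOR d) NOR ((d NOR d) NOR d))) NOR (((((d NOR d) NOR (d NOR d)) NOR (d NOR d)) NOR (((d NOR d) NOR (d NOR d)) NOR (d NOR d))) NOR ((((d NOR d) NOR (d NOR d)) NOR (d NOR d)) NOR (((d NOR d) NOR (d NOR d)) NOR (d NOR d)))))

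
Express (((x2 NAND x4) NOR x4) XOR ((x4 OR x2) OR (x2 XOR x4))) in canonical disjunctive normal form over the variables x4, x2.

(NOT x4 AND x2) OR (x4 AND NOT x2) OR (x4 AND x2)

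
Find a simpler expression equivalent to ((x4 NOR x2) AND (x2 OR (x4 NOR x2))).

By absorption (E AND (E OR v) = E):
= (x4 NOR x2)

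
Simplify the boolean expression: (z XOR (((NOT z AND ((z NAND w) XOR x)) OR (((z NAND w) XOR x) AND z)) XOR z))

By XOR self-cancellation ((E XOR v) XOR v = E) then distribution ((E AND v) OR (E AND NOT v) = E):
= ((z NAND w) XOR x)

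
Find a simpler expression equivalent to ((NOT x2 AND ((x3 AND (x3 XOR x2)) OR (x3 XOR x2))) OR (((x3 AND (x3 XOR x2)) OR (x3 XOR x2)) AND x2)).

By distribution ((E AND v) OR (E AND NOT v) = E) then absorption (E OR (E AND v) = E):
= (x3 XOR x2)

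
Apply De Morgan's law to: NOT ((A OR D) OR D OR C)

NOT (A OR D) AND NOT D AND NOT C
De Morgan's: NOT(OR of terms) = AND of negations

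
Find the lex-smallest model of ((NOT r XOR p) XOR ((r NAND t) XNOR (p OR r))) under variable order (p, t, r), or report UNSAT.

p=0, t=0, r=0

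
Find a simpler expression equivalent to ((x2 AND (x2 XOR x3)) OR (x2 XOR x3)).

By absorption (E OR (E AND v) = E):
= (x2 XOR x3)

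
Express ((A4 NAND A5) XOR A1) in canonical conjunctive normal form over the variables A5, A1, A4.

(A5 OR NOT A1 OR A4) AND (A5 OR NOT A1 OR NOT A4) AND (NOT A5 OR A1 OR NOT A4) AND (NOT A5 OR NOT A1 OR A4)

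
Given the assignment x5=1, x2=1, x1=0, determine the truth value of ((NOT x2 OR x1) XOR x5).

Substituting: ((NOT 1 OR 0) XOR 1)
= 1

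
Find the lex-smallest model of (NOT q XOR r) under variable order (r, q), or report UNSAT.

r=0, q=0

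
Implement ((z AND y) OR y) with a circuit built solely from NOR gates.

((((z NOR z) NOR (y NOR y)) NOR y) NOR (((z NOR z) NOR (y NOR y)) NOR y))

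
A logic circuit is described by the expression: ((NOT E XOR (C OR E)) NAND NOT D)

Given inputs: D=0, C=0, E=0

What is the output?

Substituting: ((NOT 0 XOR (0 OR 0)) NAND NOT 0)
= 0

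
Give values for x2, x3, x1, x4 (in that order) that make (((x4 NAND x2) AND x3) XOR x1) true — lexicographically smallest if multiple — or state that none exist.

x2=0, x3=0, x1=1, x4=0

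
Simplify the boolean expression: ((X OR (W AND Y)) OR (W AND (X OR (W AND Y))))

By absorption (E OR (E AND v) = E):
= (X OR (W AND Y))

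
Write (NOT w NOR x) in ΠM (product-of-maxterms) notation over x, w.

ΠM(0, 2, 3) = (x OR w) AND (NOT x OR w) AND (NOT x OR NOT w)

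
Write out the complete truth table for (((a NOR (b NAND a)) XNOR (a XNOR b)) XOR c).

b | a | c | Output
------------------
0 | 0 | 0 | 0
0 | 0 | 1 | 1
0 | 1 | 0 | 1
0 | 1 | 1 | 0
1 | 0 | 0 | 1
1 | 0 | 1 | 0
1 | 1 | 0 | 0
1 | 1 | 1 | 1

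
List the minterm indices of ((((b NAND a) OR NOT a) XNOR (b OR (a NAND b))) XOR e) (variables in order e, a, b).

Σm(0, 1, 2, 7) = (NOT e AND NOT a AND NOT b) OR (NOT e AND NOT a AND b) OR (NOT e AND a AND NOT b) OR (e AND a AND b)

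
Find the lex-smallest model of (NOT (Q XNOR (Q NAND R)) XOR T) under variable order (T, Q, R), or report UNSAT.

T=0, Q=0, R=0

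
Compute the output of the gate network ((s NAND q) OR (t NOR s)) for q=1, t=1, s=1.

Substituting: ((1 NAND 1) OR (1 NOR 1))
= 0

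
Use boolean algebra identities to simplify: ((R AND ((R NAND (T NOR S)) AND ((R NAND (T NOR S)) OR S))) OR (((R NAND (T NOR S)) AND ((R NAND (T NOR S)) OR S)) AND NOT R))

By distribution ((E AND v) OR (E AND NOT v) = E) then absorption (E AND (E OR v) = E):
= (R NAND (T NOR S))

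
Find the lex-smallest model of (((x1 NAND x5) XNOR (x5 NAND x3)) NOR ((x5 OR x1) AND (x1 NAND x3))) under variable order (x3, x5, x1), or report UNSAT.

UNSATISFIABLE - no assignment makes this expression true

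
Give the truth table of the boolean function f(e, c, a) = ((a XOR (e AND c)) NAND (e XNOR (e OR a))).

e | c | a | Output
------------------
0 | 0 | 0 | 1
0 | 0 | 1 | 1
0 | 1 | 0 | 1
0 | 1 | 1 | 1
1 | 0 | 0 | 1
1 | 0 | 1 | 0
1 | 1 | 0 | 0
1 | 1 | 1 | 1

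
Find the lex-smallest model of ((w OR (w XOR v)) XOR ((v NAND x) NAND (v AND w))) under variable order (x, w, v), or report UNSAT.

x=0, w=0, v=0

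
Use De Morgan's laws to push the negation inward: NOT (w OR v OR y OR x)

NOT w AND NOT v AND NOT y AND NOT x
De Morgan's: NOT(OR of terms) = AND of negations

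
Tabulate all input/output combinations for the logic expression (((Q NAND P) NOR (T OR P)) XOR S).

P | T | S | Q | Output
----------------------
0 | 0 | 0 | 0 | 0
0 | 0 | 0 | 1 | 0
0 | 0 | 1 | 0 | 1
0 | 0 | 1 | 1 | 1
0 | 1 | 0 | 0 | 0
0 | 1 | 0 | 1 | 0
0 | 1 | 1 | 0 | 1
0 | 1 | 1 | 1 | 1
1 | 0 | 0 | 0 | 0
1 | 0 | 0 | 1 | 0
1 | 0 | 1 | 0 | 1
1 | 0 | 1 | 1 | 1
1 | 1 | 0 | 0 | 0
1 | 1 | 0 | 1 | 0
1 | 1 | 1 | 0 | 1
1 | 1 | 1 | 1 | 1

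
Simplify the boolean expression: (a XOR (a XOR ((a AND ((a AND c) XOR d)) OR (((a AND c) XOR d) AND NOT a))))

By XOR self-cancellation ((E XOR v) XOR v = E) then distribution ((E AND v) OR (E AND NOT v) = E):
= ((a AND c) XOR d)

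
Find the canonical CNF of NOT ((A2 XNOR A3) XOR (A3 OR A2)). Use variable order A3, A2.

(A3 OR A2) AND (A3 OR NOT A2) AND (NOT A3 OR A2)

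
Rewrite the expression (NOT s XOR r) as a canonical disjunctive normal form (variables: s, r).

(NOT s AND NOT r) OR (s AND r)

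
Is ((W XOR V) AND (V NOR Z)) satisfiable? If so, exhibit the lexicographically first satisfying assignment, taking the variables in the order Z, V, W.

Z=0, V=0, W=1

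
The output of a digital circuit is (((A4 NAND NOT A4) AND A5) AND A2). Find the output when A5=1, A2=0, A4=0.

Substituting: (((0 NAND NOT 0) AND 1) AND 0)
= 0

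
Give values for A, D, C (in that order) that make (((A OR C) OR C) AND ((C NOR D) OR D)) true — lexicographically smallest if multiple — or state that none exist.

A=0, D=1, C=1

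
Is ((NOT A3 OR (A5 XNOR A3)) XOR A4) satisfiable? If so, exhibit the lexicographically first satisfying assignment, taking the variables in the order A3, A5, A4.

A3=0, A5=0, A4=0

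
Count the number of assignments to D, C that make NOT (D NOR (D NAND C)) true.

Satisfying assignments: (0,0), (0,1), (1,0), (1,1)
Count: 4 out of 4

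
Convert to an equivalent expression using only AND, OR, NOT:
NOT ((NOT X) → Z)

(NOT X) AND NOT Z
(Negated implication: NOT(A → B) = A AND NOT B)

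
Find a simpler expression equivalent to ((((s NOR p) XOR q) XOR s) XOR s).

By XOR self-cancellation ((E XOR v) XOR v = E):
= ((s NOR p) XOR q)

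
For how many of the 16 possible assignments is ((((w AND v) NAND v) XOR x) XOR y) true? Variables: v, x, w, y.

Satisfying assignments: (0,0,0,0), (0,0,1,0), (0,1,0,1), (0,1,1,1), (1,0,0,0), (1,0,1,1), (1,1,0,1), (1,1,1,0)
Count: 8 out of 16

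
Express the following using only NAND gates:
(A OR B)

((A NAND A) NAND (B NAND B))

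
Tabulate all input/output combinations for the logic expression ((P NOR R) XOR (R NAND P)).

R | P | Output
--------------
0 | 0 | 0
0 | 1 | 1
1 | 0 | 1
1 | 1 | 0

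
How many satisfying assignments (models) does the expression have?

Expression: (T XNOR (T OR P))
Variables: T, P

Satisfying assignments: (0,0), (1,0), (1,1)
Count: 3 out of 4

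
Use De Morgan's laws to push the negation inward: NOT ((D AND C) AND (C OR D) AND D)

NOT (D AND C) OR NOT (C OR D) OR NOT D
De Morgan's: NOT(AND of terms) = OR of negations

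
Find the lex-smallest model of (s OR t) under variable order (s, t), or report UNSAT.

s=0, t=1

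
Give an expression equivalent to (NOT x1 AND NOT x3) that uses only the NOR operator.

(((x1 NOR x1) NOR (x1 NOR x1)) NOR ((x3 NOR x3) NOR (x3 NOR x3)))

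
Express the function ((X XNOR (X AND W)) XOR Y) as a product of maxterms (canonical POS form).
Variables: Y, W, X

ΠM(1, 4, 6, 7) = (Y OR W OR NOT X) AND (NOT Y OR W OR X) AND (NOT Y OR NOT W OR X) AND (NOT Y OR NOT W OR NOT X)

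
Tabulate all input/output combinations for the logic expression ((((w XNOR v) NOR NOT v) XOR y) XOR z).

w | y | v | z | Output
----------------------
0 | 0 | 0 | 0 | 0
0 | 0 | 0 | 1 | 1
0 | 0 | 1 | 0 | 1
0 | 0 | 1 | 1 | 0
0 | 1 | 0 | 0 | 1
0 | 1 | 0 | 1 | 0
0 | 1 | 1 | 0 | 0
0 | 1 | 1 | 1 | 1
1 | 0 | 0 | 0 | 0
1 | 0 | 0 | 1 | 1
1 | 0 | 1 | 0 | 0
1 | 0 | 1 | 1 | 1
1 | 1 | 0 | 0 | 1
1 | 1 | 0 | 1 | 0
1 | 1 | 1 | 0 | 1
1 | 1 | 1 | 1 | 0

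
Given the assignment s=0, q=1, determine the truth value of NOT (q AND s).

Substituting: NOT (1 AND 0)
= 1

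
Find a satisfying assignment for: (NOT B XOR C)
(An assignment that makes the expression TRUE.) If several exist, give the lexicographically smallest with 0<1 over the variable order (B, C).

B=0, C=0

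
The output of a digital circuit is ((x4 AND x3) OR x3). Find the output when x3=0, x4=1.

Substituting: ((1 AND 0) OR 0)
= 0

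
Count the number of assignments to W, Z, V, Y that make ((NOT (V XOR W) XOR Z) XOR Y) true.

Satisfying assignments: (0,0,0,0), (0,0,1,1), (0,1,0,1), (0,1,1,0), (1,0,0,1), (1,0,1,0), (1,1,0,0), (1,1,1,1)
Count: 8 out of 16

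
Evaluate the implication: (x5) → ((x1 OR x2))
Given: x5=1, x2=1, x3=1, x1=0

Antecedent (x5) = 1; consequent ((x1 OR x2)) = 1.
1 → 1 = 1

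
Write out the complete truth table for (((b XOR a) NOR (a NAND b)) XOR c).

b | a | c | Output
------------------
0 | 0 | 0 | 0
0 | 0 | 1 | 1
0 | 1 | 0 | 0
0 | 1 | 1 | 1
1 | 0 | 0 | 0
1 | 0 | 1 | 1
1 | 1 | 0 | 1
1 | 1 | 1 | 0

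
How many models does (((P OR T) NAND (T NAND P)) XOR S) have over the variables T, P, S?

Satisfying assignments: (0,0,0), (0,1,1), (1,0,1), (1,1,0)
Count: 4 out of 8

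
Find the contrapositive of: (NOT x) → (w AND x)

Contrapositive: NOT (w AND x) → x
Note: A statement and its contrapositive are logically equivalent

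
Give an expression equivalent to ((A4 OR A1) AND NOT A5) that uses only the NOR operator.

((((A4 NOR A1) NOR (A4 NOR A1)) NOR ((A4 NOR A1) NOR (A4 NOR A1))) NOR ((A5 NOR A5) NOR (A5 NOR A5)))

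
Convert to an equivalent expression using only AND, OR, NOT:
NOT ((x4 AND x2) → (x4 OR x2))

(x4 AND x2) AND NOT (x4 OR x2)
(Negated implication: NOT(A → B) = A AND NOT B)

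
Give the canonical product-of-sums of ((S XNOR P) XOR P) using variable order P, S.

ΠM(1, 3) = (P OR NOT S) AND (NOT P OR NOT S)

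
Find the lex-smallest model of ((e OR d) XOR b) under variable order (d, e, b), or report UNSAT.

d=0, e=0, b=1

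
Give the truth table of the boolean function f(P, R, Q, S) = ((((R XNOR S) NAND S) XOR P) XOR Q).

P | R | Q | S | Output
----------------------
0 | 0 | 0 | 0 | 1
0 | 0 | 0 | 1 | 1
0 | 0 | 1 | 0 | 0
0 | 0 | 1 | 1 | 0
0 | 1 | 0 | 0 | 1
0 | 1 | 0 | 1 | 0
0 | 1 | 1 | 0 | 0
0 | 1 | 1 | 1 | 1
1 | 0 | 0 | 0 | 0
1 | 0 | 0 | 1 | 0
1 | 0 | 1 | 0 | 1
1 | 0 | 1 | 1 | 1
1 | 1 | 0 | 0 | 0
1 | 1 | 0 | 1 | 1
1 | 1 | 1 | 0 | 1
1 | 1 | 1 | 1 | 0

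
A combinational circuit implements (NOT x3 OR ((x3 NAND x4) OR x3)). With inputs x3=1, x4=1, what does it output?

Substituting: (NOT 1 OR ((1 NAND 1) OR 1))
= 1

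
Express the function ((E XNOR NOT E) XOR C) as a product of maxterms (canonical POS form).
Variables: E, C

ΠM(0, 2) = (E OR C) AND (NOT E OR C)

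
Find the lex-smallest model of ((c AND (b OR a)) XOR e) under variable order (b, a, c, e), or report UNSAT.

b=0, a=0, c=0, e=1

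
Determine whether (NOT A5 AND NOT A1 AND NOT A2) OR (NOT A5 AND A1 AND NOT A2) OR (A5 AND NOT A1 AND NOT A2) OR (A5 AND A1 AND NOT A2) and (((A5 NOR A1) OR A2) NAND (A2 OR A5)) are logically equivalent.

Yes, they are equivalent — the two output columns agree on all 8 assignments:
A5 | A1 | A2 | Expression 1 | Expression 2
------------------------------------------
0 | 0 | 0 | 1 | 1
0 | 0 | 1 | 0 | 0
0 | 1 | 0 | 1 | 1
0 | 1 | 1 | 0 | 0
1 | 0 | 0 | 1 | 1
1 | 0 | 1 | 0 | 0
1 | 1 | 0 | 1 | 1
1 | 1 | 1 | 0 | 0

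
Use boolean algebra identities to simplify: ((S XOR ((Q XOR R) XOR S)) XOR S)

By XOR self-cancellation ((E XOR v) XOR v = E):
= ((Q XOR R) XOR S)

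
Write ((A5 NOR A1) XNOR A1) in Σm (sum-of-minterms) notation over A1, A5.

Σm(1) = (NOT A1 AND A5)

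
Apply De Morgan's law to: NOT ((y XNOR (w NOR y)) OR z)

NOT (y XNOR (w NOR y)) AND NOT z
De Morgan's: NOT(OR of terms) = AND of negations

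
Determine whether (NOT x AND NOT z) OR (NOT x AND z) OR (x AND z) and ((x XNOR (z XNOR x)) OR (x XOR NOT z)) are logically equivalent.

Yes, they are equivalent — the two output columns agree on all 4 assignments:
x | z | Expression 1 | Expression 2
-----------------------------------
0 | 0 | 1 | 1
0 | 1 | 1 | 1
1 | 0 | 0 | 0
1 | 1 | 1 | 1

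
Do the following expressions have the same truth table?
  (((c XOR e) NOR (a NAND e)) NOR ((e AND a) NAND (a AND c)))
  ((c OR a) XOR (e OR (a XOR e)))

No. Counterexample: with c=0, a=0, e=1, Expression 1 = 0 but Expression 2 = 1.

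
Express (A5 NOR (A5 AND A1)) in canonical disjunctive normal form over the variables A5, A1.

(NOT A5 AND NOT A1) OR (NOT A5 AND A1)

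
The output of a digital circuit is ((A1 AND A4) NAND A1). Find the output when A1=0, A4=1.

Substituting: ((0 AND 1) NAND 0)
= 1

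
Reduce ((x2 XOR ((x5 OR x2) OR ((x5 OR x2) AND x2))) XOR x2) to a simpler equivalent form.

By XOR self-cancellation ((E XOR v) XOR v = E) then absorption (E OR (E AND v) = E):
= (x5 OR x2)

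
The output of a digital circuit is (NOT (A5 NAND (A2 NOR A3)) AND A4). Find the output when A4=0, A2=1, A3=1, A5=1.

Substituting: (NOT (1 NAND (1 NOR 1)) AND 0)
= 0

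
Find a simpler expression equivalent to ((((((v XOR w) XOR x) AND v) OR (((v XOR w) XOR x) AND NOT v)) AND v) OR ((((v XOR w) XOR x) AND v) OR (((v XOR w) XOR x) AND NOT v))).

By absorption (E OR (E AND v) = E) then distribution ((E AND v) OR (E AND NOT v) = E):
= ((v XOR w) XOR x)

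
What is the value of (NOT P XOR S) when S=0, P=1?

Substituting: (NOT 1 XOR 0)
= 0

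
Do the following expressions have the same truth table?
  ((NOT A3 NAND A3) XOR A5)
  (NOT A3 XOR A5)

No. Counterexample: with A5=0, A3=1, Expression 1 = 1 but Expression 2 = 0.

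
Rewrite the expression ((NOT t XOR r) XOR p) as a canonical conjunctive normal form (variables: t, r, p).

(t OR r OR NOT p) AND (t OR NOT r OR p) AND (NOT t OR r OR p) AND (NOT t OR NOT r OR NOT p)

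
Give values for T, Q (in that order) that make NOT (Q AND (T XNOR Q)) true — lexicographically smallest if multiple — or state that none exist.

T=0, Q=0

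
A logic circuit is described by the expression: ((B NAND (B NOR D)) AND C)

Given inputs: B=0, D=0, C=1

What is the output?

Substituting: ((0 NAND (0 NOR 0)) AND 1)
= 1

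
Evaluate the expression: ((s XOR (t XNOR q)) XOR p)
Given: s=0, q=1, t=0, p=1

Substituting: ((0 XOR (0 XNOR 1)) XOR 1)
= 1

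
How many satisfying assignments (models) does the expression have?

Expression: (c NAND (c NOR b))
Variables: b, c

Satisfying assignments: (0,0), (0,1), (1,0), (1,1)
Count: 4 out of 4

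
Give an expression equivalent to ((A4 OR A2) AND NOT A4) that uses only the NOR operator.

((((A4 NOR A2) NOR (A4 NOR A2)) NOR ((A4 NOR A2) NOR (A4 NOR A2))) NOR ((A4 NOR A4) NOR (A4 NOR A4)))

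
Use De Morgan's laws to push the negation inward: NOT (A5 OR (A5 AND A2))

NOT A5 AND NOT (A5 AND A2)
De Morgan's: NOT(OR of terms) = AND of negations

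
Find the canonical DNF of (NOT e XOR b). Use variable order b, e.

(NOT b AND NOT e) OR (b AND e)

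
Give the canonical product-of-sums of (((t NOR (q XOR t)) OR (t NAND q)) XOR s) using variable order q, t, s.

ΠM(1, 3, 5, 6) = (q OR t OR NOT s) AND (q OR NOT t OR NOT s) AND (NOT q OR t OR NOT s) AND (NOT q OR NOT t OR s)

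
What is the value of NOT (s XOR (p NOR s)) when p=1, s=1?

Substituting: NOT (1 XOR (1 NOR 1))
= 0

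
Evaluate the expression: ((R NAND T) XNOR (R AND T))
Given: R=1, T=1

Substituting: ((1 NAND 1) XNOR (1 AND 1))
= 0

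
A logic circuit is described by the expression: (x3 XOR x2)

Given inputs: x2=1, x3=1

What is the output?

Substituting: (1 XOR 1)
= 0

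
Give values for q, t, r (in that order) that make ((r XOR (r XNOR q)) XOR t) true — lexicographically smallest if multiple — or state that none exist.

q=0, t=0, r=0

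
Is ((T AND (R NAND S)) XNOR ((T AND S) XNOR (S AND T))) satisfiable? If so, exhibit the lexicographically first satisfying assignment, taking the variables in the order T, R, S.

T=1, R=0, S=0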